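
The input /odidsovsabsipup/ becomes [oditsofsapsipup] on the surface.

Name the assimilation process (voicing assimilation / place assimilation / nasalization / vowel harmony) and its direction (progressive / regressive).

/d/→[t] /v/→[f] /b/→[p].
Each target copies a feature from the following segment, so the direction is regressive.

voicing assimilation, regressive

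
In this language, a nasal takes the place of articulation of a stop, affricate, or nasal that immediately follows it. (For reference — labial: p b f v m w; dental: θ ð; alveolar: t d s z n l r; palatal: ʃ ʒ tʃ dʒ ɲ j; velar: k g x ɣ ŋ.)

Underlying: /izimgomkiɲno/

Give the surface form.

[iziŋgoŋkinno]

/m/ before /g/ (velar) → [ŋ]
/m/ before /k/ (velar) → [ŋ]
/ɲ/ before /n/ (alveolar) → [n]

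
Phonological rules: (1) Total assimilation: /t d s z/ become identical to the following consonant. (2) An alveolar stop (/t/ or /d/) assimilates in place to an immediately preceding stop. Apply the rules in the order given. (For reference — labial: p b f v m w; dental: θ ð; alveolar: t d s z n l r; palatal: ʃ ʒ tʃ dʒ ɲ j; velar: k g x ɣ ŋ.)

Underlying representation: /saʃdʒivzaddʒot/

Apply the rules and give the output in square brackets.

[saʃdʒivzadʒdʒot]

Rule 1: /d/ before /dʒ/ → [dʒ] (total assimilation)
After rule 1: saʃdʒivzadʒdʒot
Rule 2: no segment meets the rule's conditions; no change.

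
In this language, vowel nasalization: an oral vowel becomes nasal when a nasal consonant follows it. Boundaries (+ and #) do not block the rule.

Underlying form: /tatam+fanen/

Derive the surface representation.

/a/ before nasal /m/ → [ã]
/a/ before nasal /n/ → [ã]
/e/ before nasal /n/ → [ẽ]

[tatãm+fãnẽn]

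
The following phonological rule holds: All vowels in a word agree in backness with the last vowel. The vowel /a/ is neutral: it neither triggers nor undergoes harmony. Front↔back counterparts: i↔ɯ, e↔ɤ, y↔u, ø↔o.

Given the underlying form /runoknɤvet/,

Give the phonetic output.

/u/ harmonizes with /e/ ([-back]) → [y]
/o/ harmonizes with /e/ ([-back]) → [ø]
/ɤ/ harmonizes with /e/ ([-back]) → [e]

[rynøknevet]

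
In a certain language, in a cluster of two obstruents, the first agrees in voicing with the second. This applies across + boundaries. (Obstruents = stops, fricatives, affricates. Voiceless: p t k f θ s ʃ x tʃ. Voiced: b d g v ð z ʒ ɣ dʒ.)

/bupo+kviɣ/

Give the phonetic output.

[bupo+gviɣ]

/k/ before /v/ (voiced) → [g]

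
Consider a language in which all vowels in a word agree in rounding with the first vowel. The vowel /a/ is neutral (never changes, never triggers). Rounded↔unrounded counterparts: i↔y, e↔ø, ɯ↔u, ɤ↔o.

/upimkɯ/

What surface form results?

/i/ harmonizes with /u/ ([+round]) → [y]
/ɯ/ harmonizes with /u/ ([+round]) → [u]

[upymku]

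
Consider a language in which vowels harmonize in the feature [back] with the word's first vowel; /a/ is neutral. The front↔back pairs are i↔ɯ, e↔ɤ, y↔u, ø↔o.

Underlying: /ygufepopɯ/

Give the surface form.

/u/ harmonizes with /y/ ([-back]) → [y]
/o/ harmonizes with /y/ ([-back]) → [ø]
/ɯ/ harmonizes with /y/ ([-back]) → [i]

[ygyfepøpi]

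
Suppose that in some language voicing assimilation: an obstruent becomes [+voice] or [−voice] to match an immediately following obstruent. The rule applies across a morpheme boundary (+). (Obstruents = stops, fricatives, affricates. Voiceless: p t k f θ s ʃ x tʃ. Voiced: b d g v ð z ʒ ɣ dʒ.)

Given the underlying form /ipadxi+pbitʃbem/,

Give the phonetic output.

[ipatxi+bbidʒbem]

/d/ before /x/ (voiceless) → [t]
/p/ before /b/ (voiced) → [b]
/tʃ/ before /b/ (voiced) → [dʒ]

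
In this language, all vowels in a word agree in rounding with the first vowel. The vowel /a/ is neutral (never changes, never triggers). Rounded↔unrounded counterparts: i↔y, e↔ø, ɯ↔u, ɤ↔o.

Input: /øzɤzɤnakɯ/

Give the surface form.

[øzozonaku]

/ɤ/ harmonizes with /ø/ ([+round]) → [o]
/ɤ/ harmonizes with /ø/ ([+round]) → [o]
/ɯ/ harmonizes with /ø/ ([+round]) → [u]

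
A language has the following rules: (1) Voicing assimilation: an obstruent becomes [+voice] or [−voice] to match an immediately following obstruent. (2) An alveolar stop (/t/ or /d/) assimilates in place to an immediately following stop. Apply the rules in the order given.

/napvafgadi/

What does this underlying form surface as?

Rule 1: /p/ before /v/ (voiced) → [b]
Rule 1: /f/ before /g/ (voiced) → [v]
After rule 1: nabvavgadi
Rule 2: no segment meets the rule's conditions; no change.

[nabvavgadi]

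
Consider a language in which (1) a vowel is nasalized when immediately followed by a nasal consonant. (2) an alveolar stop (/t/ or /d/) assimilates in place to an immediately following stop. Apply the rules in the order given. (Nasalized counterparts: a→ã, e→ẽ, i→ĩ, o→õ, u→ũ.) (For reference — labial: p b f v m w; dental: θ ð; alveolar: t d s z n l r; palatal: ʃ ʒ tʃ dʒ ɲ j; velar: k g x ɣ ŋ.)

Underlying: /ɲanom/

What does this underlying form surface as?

Rule 1: /a/ before nasal /n/ → [ã]
Rule 1: /o/ before nasal /m/ → [õ]
After rule 1: ɲãnõm
Rule 2: no segment meets the rule's conditions; no change.

[ɲãnõm]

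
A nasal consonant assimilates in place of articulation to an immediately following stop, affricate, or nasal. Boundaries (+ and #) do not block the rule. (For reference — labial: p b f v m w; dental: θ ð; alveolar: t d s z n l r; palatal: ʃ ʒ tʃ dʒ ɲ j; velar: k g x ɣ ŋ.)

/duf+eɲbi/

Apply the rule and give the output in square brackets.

[duf+embi]

/ɲ/ before /b/ (labial) → [m]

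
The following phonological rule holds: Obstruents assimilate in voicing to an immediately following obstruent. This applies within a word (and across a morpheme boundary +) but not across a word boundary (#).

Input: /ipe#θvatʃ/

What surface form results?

[ipe#ðvatʃ]

/θ/ before /v/ (voiced) → [ð]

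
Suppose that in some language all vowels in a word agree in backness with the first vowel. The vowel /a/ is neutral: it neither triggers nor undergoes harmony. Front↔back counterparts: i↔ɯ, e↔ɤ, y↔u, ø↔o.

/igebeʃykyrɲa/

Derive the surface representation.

[igebeʃykyrɲa]

no segment meets the rule's conditions; no change.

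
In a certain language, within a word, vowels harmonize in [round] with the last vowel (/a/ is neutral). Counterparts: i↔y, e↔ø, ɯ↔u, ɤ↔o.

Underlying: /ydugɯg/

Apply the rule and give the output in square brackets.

[idɯgɯg]

/y/ harmonizes with /ɯ/ ([-round]) → [i]
/u/ harmonizes with /ɯ/ ([-round]) → [ɯ]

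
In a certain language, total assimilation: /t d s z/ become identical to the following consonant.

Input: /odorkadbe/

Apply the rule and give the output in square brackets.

[odorkabbe]

/d/ before /b/ → [b] (total assimilation)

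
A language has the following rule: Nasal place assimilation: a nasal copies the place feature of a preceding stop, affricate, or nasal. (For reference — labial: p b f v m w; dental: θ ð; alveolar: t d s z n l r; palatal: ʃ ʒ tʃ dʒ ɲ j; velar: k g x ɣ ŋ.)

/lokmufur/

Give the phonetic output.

[lokŋufur]

/m/ after /k/ (velar) → [ŋ]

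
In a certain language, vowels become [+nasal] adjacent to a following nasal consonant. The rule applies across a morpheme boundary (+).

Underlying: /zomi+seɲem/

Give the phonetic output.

[zõmi+sẽɲẽm]

/o/ before nasal /m/ → [õ]
/e/ before nasal /ɲ/ → [ẽ]
/e/ before nasal /m/ → [ẽ]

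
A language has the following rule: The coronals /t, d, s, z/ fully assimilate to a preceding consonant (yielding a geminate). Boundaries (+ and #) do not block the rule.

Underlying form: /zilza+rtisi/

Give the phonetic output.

/z/ after /l/ → [l] (total assimilation)
/t/ after /r/ → [r] (total assimilation)

[zilla+rrisi]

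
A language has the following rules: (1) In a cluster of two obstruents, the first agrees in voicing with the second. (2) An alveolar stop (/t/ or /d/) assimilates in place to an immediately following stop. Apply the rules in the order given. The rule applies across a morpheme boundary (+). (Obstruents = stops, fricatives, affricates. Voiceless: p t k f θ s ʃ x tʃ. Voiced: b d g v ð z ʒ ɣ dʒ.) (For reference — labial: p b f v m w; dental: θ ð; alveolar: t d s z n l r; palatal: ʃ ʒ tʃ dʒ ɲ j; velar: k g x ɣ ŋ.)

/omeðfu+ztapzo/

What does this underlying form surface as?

[omeθfu+stabzo]

Rule 1: /ð/ before /f/ (voiceless) → [θ]
Rule 1: /z/ before /t/ (voiceless) → [s]
Rule 1: /p/ before /z/ (voiced) → [b]
After rule 1: omeθfu+stabzo
Rule 2: no segment meets the rule's conditions; no change.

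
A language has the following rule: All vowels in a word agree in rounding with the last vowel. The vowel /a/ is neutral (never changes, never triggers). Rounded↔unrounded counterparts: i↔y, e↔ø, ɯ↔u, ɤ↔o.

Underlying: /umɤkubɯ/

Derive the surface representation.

[ɯmɤkɯbɯ]

/u/ harmonizes with /ɯ/ ([-round]) → [ɯ]
/u/ harmonizes with /ɯ/ ([-round]) → [ɯ]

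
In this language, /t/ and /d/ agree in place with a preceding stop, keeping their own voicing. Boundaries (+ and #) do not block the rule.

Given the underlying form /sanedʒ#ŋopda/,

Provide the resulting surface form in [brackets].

/d/ after /p/ (labial) → [b]

[sanedʒ#ŋopba]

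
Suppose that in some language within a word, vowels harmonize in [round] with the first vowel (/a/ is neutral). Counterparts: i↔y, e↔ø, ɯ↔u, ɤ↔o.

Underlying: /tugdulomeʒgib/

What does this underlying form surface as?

/e/ harmonizes with /u/ ([+round]) → [ø]
/i/ harmonizes with /u/ ([+round]) → [y]

[tugdulomøʒgyb]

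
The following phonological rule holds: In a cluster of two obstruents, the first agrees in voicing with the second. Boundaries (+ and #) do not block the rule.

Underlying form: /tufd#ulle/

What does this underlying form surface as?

/f/ before /d/ (voiced) → [v]

[tuvd#ulle]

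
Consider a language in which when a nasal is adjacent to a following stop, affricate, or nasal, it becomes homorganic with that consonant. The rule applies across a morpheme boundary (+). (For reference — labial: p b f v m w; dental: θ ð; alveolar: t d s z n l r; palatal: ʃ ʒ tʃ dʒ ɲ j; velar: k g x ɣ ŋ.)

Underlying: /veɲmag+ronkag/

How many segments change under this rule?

2

/ɲ/ before /m/ (labial) → [m]
/n/ before /k/ (velar) → [ŋ]
2 segments change.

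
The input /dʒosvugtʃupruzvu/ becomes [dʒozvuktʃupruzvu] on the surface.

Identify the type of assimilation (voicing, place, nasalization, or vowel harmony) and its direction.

/s/→[z] /g/→[k].
Each target copies a feature from the following segment, so the direction is regressive.

voicing assimilation, regressive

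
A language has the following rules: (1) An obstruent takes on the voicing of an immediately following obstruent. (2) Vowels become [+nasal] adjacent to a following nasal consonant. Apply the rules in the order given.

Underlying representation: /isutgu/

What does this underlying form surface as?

[isudgu]

Rule 1: /t/ before /g/ (voiced) → [d]
After rule 1: isudgu
Rule 2: no segment meets the rule's conditions; no change.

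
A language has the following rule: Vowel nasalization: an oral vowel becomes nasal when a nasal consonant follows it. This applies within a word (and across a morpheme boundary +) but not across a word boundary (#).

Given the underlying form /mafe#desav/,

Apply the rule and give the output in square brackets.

[mafe#desav]

no segment meets the rule's conditions; no change.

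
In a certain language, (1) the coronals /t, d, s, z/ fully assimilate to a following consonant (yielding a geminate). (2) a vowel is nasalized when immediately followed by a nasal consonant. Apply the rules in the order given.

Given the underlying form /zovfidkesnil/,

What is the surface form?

Rule 1: /d/ before /k/ → [k] (total assimilation)
Rule 1: /s/ before /n/ → [n] (total assimilation)
After rule 1: zovfikkennil
Rule 2: /e/ before nasal /n/ → [ẽ]

[zovfikkẽnnil]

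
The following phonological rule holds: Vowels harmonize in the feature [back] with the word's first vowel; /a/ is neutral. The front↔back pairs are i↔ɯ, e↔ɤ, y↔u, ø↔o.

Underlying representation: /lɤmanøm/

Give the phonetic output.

[lɤmanom]

/ø/ harmonizes with /ɤ/ ([+back]) → [o]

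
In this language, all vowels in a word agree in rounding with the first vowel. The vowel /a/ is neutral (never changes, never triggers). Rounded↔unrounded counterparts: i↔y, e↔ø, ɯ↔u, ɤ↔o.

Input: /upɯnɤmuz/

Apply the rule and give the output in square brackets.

/ɯ/ harmonizes with /u/ ([+round]) → [u]
/ɤ/ harmonizes with /u/ ([+round]) → [o]

[upunomuz]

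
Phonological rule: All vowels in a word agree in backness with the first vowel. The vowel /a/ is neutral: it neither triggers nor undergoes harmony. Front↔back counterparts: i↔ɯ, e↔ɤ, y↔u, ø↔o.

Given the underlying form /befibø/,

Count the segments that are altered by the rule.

No segment meets the rule's conditions.

0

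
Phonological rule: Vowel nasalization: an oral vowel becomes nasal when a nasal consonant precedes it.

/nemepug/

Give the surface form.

/e/ after nasal /n/ → [ẽ]
/e/ after nasal /m/ → [ẽ]

[nẽmẽpug]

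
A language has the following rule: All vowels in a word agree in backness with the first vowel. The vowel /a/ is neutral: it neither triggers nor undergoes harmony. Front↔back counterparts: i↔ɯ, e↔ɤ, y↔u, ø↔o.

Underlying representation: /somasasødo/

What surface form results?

[somasasodo]

/ø/ harmonizes with /o/ ([+back]) → [o]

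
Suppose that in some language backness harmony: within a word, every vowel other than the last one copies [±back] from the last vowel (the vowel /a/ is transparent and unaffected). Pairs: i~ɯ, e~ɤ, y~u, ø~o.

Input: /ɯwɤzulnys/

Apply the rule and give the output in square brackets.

/ɯ/ harmonizes with /y/ ([-back]) → [i]
/ɤ/ harmonizes with /y/ ([-back]) → [e]
/u/ harmonizes with /y/ ([-back]) → [y]

[iwezylnys]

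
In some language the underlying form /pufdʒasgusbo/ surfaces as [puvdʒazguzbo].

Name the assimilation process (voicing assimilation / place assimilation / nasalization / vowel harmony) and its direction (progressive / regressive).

/f/→[v] /s/→[z] /s/→[z].
Each target copies a feature from the following segment, so the direction is regressive.

voicing assimilation, regressive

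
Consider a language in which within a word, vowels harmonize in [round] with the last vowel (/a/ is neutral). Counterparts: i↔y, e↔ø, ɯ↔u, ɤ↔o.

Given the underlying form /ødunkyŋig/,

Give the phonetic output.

[edɯnkiŋig]

/ø/ harmonizes with /i/ ([-round]) → [e]
/u/ harmonizes with /i/ ([-round]) → [ɯ]
/y/ harmonizes with /i/ ([-round]) → [i]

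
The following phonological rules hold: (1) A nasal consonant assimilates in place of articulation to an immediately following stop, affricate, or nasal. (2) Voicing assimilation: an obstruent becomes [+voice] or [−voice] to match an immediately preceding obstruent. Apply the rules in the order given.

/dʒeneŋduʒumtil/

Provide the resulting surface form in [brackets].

Rule 1: /ŋ/ before /d/ (alveolar) → [n]
Rule 1: /m/ before /t/ (alveolar) → [n]
After rule 1: dʒenenduʒuntil
Rule 2: no segment meets the rule's conditions; no change.

[dʒenenduʒuntil]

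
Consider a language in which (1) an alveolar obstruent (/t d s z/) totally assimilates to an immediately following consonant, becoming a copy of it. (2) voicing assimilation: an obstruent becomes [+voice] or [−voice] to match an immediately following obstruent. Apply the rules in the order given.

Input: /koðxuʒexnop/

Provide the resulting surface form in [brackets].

[koθxuʒexnop]

Rule 1: no segment meets the rule's conditions; no change.
After rule 1: koðxuʒexnop
Rule 2: /ð/ before /x/ (voiceless) → [θ]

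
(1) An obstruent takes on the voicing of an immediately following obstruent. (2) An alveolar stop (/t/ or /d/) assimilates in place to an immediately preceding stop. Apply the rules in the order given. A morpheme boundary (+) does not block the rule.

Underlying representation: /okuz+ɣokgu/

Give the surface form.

Rule 1: /k/ before /g/ (voiced) → [g]
After rule 1: okuz+ɣoggu
Rule 2: no segment meets the rule's conditions; no change.

[okuz+ɣoggu]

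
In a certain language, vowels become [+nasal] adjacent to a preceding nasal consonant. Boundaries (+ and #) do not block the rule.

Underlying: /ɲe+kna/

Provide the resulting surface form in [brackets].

/e/ after nasal /ɲ/ → [ẽ]
/a/ after nasal /n/ → [ã]

[ɲẽ+knã]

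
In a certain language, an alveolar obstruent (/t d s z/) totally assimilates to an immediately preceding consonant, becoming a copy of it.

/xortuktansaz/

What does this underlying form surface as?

[xorrukkannaz]

/t/ after /r/ → [r] (total assimilation)
/t/ after /k/ → [k] (total assimilation)
/s/ after /n/ → [n] (total assimilation)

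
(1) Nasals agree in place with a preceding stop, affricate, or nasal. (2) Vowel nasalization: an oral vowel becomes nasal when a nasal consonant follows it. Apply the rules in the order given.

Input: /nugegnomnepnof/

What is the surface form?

[nugegŋõmmepmof]

Rule 1: /n/ after /g/ (velar) → [ŋ]
Rule 1: /n/ after /m/ (labial) → [m]
Rule 1: /n/ after /p/ (labial) → [m]
After rule 1: nugegŋommepmof
Rule 2: /o/ before nasal /m/ → [õ]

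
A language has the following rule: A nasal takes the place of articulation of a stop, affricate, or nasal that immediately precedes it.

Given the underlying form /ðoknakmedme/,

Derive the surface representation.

[ðokŋakŋedne]

/n/ after /k/ (velar) → [ŋ]
/m/ after /k/ (velar) → [ŋ]
/m/ after /d/ (alveolar) → [n]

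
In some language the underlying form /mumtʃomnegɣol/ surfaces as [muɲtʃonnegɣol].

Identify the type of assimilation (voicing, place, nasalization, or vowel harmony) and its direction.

place assimilation, regressive

/m/→[ɲ] /m/→[n].
Each target copies a feature from the following segment, so the direction is regressive.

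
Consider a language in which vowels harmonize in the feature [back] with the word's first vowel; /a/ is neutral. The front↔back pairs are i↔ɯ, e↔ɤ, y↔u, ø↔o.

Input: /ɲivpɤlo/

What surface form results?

/ɤ/ harmonizes with /i/ ([-back]) → [e]
/o/ harmonizes with /i/ ([-back]) → [ø]

[ɲivpelø]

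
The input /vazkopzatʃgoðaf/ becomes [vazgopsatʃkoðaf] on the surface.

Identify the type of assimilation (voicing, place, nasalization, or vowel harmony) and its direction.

/k/→[g] /z/→[s] /g/→[k].
Each target copies a feature from the preceding segment, so the direction is progressive.

voicing assimilation, progressive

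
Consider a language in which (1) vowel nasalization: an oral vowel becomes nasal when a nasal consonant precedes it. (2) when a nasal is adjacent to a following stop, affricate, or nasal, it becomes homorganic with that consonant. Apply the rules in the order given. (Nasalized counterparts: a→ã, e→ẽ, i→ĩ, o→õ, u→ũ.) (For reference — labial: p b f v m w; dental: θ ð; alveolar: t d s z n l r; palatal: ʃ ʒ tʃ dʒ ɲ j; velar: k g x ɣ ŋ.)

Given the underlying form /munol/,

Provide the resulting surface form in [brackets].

[mũnõl]

Rule 1: /u/ after nasal /m/ → [ũ]
Rule 1: /o/ after nasal /n/ → [õ]
After rule 1: mũnõl
Rule 2: no segment meets the rule's conditions; no change.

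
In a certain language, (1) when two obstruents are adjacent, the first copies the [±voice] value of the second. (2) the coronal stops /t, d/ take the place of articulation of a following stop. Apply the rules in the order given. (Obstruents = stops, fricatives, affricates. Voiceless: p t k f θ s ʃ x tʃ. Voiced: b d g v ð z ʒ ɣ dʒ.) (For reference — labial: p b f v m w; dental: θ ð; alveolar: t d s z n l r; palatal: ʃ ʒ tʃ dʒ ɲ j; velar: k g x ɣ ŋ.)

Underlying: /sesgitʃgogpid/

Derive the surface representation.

Rule 1: /s/ before /g/ (voiced) → [z]
Rule 1: /tʃ/ before /g/ (voiced) → [dʒ]
Rule 1: /g/ before /p/ (voiceless) → [k]
After rule 1: sezgidʒgokpid
Rule 2: no segment meets the rule's conditions; no change.

[sezgidʒgokpid]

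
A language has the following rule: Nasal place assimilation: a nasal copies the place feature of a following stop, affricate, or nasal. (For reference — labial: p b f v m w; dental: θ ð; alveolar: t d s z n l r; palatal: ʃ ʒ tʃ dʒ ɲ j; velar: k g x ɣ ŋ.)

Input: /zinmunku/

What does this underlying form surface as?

[zimmuŋku]

/n/ before /m/ (labial) → [m]
/n/ before /k/ (velar) → [ŋ]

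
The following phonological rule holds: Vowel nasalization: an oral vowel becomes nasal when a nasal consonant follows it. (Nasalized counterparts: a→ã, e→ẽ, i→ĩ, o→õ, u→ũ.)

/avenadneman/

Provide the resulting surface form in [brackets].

/e/ before nasal /n/ → [ẽ]
/e/ before nasal /m/ → [ẽ]
/a/ before nasal /n/ → [ã]

[avẽnadnẽmãn]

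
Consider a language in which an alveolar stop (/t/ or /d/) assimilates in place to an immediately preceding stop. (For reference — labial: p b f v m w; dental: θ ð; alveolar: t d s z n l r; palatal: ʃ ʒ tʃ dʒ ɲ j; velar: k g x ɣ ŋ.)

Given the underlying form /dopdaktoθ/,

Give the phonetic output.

[dopbakkoθ]

/d/ after /p/ (labial) → [b]
/t/ after /k/ (velar) → [k]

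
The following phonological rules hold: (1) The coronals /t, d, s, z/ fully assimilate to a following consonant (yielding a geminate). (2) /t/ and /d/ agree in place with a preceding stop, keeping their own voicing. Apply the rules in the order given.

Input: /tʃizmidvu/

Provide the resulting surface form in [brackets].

[tʃimmivvu]

Rule 1: /z/ before /m/ → [m] (total assimilation)
Rule 1: /d/ before /v/ → [v] (total assimilation)
After rule 1: tʃimmivvu
Rule 2: no segment meets the rule's conditions; no change.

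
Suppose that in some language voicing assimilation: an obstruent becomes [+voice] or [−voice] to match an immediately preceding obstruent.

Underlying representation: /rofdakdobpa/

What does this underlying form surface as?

[roftaktobba]

/d/ after /f/ (voiceless) → [t]
/d/ after /k/ (voiceless) → [t]
/p/ after /b/ (voiced) → [b]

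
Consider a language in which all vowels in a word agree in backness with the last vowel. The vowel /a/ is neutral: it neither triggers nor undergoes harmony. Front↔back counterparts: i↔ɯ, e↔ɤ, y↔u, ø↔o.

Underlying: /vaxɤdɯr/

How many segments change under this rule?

0

No segment meets the rule's conditions.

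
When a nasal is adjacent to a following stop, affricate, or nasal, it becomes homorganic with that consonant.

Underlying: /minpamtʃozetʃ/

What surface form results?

/n/ before /p/ (labial) → [m]
/m/ before /tʃ/ (palatal) → [ɲ]

[mimpaɲtʃozetʃ]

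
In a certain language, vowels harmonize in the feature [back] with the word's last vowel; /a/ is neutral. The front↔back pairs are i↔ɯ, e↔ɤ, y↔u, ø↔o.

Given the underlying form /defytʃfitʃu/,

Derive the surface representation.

/e/ harmonizes with /u/ ([+back]) → [ɤ]
/y/ harmonizes with /u/ ([+back]) → [u]
/i/ harmonizes with /u/ ([+back]) → [ɯ]

[dɤfutʃfɯtʃu]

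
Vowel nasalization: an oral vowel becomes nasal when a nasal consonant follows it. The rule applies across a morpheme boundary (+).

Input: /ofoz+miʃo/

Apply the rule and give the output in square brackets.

no segment meets the rule's conditions; no change.

[ofoz+miʃo]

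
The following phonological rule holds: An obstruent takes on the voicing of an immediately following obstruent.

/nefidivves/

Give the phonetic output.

[nefidivves]

no segment meets the rule's conditions; no change.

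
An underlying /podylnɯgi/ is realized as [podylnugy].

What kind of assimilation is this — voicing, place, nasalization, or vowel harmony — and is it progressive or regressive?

vowel harmony, progressive

/ɯ/→[u] /i/→[y].
Vowels agree with the first vowel, so the harmony is progressive.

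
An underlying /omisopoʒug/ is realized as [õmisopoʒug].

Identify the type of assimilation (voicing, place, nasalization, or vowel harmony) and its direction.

/o/→[õ].
Each target copies a feature from the following segment, so the direction is regressive.

nasalization, regressive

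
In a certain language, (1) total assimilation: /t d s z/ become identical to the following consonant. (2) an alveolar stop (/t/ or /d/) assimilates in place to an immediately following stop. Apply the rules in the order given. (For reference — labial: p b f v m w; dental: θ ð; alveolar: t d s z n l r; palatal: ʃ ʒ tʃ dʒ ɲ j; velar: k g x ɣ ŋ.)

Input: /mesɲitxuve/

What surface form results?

Rule 1: /s/ before /ɲ/ → [ɲ] (total assimilation)
Rule 1: /t/ before /x/ → [x] (total assimilation)
After rule 1: meɲɲixxuve
Rule 2: no segment meets the rule's conditions; no change.

[meɲɲixxuve]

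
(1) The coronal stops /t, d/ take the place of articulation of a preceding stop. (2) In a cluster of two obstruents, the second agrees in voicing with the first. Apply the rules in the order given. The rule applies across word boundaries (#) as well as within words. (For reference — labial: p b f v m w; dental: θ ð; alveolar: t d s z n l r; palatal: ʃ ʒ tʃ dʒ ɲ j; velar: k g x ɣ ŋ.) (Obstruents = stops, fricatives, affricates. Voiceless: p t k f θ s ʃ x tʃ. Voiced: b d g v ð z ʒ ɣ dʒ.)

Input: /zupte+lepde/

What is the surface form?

[zuppe+leppe]

Rule 1: /t/ after /p/ (labial) → [p]
Rule 1: /d/ after /p/ (labial) → [b]
After rule 1: zuppe+lepbe
Rule 2: /b/ after /p/ (voiceless) → [p]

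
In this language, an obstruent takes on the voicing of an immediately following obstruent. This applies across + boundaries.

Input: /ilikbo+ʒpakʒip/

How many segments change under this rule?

3

/k/ before /b/ (voiced) → [g]
/ʒ/ before /p/ (voiceless) → [ʃ]
/k/ before /ʒ/ (voiced) → [g]
3 segments change.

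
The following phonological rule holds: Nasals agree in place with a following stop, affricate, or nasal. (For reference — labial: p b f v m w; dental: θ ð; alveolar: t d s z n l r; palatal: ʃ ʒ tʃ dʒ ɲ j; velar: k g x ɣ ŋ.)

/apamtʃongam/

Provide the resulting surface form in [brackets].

/m/ before /tʃ/ (palatal) → [ɲ]
/n/ before /g/ (velar) → [ŋ]

[apaɲtʃoŋgam]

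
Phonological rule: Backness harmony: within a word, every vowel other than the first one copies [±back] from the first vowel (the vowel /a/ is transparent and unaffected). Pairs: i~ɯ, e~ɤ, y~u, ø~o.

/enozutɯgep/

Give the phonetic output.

/o/ harmonizes with /e/ ([-back]) → [ø]
/u/ harmonizes with /e/ ([-back]) → [y]
/ɯ/ harmonizes with /e/ ([-back]) → [i]

[enøzytigep]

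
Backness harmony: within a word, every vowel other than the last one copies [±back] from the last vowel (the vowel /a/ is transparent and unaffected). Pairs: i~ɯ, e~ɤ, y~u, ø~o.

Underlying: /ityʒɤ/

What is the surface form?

[ɯtuʒɤ]

/i/ harmonizes with /ɤ/ ([+back]) → [ɯ]
/y/ harmonizes with /ɤ/ ([+back]) → [u]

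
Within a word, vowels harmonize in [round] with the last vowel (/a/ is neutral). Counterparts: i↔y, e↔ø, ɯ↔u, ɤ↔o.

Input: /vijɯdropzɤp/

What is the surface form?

/o/ harmonizes with /ɤ/ ([-round]) → [ɤ]

[vijɯdrɤpzɤp]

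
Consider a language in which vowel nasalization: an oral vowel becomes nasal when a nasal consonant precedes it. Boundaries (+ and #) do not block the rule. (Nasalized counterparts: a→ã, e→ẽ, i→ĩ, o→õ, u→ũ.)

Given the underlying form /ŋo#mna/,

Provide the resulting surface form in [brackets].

/o/ after nasal /ŋ/ → [õ]
/a/ after nasal /n/ → [ã]

[ŋõ#mnã]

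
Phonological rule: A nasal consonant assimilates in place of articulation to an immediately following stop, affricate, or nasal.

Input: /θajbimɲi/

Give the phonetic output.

/m/ before /ɲ/ (palatal) → [ɲ]

[θajbiɲɲi]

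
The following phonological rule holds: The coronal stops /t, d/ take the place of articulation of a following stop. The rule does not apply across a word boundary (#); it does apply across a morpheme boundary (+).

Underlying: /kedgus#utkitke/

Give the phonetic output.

/d/ before /g/ (velar) → [g]
/t/ before /k/ (velar) → [k]
/t/ before /k/ (velar) → [k]

[keggus#ukkikke]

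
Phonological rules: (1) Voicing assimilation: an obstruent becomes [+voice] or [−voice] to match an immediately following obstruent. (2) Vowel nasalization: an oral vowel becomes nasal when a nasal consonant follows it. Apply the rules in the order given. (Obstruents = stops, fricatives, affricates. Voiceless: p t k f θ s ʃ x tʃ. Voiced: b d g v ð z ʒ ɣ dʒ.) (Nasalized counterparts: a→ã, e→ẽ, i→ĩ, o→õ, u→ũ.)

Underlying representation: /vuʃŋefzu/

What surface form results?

Rule 1: /f/ before /z/ (voiced) → [v]
After rule 1: vuʃŋevzu
Rule 2: no segment meets the rule's conditions; no change.

[vuʃŋevzu]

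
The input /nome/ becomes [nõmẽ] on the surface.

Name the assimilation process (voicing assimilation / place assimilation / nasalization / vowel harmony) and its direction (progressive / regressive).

nasalization, progressive

/o/→[õ] /e/→[ẽ].
Each target copies a feature from the preceding segment, so the direction is progressive.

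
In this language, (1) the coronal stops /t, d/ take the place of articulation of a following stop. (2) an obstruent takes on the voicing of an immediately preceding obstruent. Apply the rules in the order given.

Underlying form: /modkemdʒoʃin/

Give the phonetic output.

[moggemdʒoʃin]

Rule 1: /d/ before /k/ (velar) → [g]
After rule 1: mogkemdʒoʃin
Rule 2: /k/ after /g/ (voiced) → [g]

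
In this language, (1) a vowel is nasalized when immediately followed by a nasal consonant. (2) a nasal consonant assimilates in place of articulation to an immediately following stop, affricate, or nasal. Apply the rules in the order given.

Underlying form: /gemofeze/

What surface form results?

Rule 1: /e/ before nasal /m/ → [ẽ]
After rule 1: gẽmofeze
Rule 2: no segment meets the rule's conditions; no change.

[gẽmofeze]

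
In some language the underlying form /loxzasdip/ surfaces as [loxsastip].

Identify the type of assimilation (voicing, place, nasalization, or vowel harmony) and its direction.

/z/→[s] /d/→[t].
Each target copies a feature from the preceding segment, so the direction is progressive.

voicing assimilation, progressive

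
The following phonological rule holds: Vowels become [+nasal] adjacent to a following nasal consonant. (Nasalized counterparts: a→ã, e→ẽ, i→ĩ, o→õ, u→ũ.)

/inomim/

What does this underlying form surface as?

[ĩnõmĩm]

/i/ before nasal /n/ → [ĩ]
/o/ before nasal /m/ → [õ]
/i/ before nasal /m/ → [ĩ]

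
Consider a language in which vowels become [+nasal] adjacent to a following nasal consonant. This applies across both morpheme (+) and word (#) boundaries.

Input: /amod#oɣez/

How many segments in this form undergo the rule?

1

/a/ before nasal /m/ → [ã]
1 segment changes.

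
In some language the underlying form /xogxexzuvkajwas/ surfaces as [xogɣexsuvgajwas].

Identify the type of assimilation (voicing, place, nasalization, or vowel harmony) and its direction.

voicing assimilation, progressive

/x/→[ɣ] /z/→[s] /k/→[g].
Each target copies a feature from the preceding segment, so the direction is progressive.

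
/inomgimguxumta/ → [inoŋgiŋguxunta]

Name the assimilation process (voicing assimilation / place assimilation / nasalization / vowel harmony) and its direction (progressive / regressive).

place assimilation, regressive

/m/→[ŋ] /m/→[ŋ] /m/→[n].
Each target copies a feature from the following segment, so the direction is regressive.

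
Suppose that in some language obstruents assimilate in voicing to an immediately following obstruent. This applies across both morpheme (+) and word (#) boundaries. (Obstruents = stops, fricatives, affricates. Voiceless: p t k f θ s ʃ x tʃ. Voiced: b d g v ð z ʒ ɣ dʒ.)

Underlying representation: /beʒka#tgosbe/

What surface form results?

[beʃka#dgozbe]

/ʒ/ before /k/ (voiceless) → [ʃ]
/t/ before /g/ (voiced) → [d]
/s/ before /b/ (voiced) → [z]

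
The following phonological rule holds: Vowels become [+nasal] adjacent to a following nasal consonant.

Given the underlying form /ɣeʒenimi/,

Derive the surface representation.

[ɣeʒẽnĩmi]

/e/ before nasal /n/ → [ẽ]
/i/ before nasal /m/ → [ĩ]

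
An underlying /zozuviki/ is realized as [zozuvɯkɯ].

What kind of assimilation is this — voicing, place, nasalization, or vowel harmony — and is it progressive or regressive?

/i/→[ɯ] /i/→[ɯ].
Vowels agree with the first vowel, so the harmony is progressive.

vowel harmony, progressive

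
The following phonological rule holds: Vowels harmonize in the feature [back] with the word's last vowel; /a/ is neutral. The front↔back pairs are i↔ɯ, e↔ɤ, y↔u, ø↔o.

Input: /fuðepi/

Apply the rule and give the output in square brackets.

[fyðepi]

/u/ harmonizes with /i/ ([-back]) → [y]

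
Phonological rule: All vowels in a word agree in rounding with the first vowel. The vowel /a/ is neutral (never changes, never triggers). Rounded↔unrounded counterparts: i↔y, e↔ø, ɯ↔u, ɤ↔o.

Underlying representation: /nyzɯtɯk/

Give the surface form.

/ɯ/ harmonizes with /y/ ([+round]) → [u]
/ɯ/ harmonizes with /y/ ([+round]) → [u]

[nyzutuk]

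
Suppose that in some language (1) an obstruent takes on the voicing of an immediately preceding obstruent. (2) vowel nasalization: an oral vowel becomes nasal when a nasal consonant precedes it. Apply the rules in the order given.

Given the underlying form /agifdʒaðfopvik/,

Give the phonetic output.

Rule 1: /dʒ/ after /f/ (voiceless) → [tʃ]
Rule 1: /f/ after /ð/ (voiced) → [v]
Rule 1: /v/ after /p/ (voiceless) → [f]
After rule 1: agiftʃaðvopfik
Rule 2: no segment meets the rule's conditions; no change.

[agiftʃaðvopfik]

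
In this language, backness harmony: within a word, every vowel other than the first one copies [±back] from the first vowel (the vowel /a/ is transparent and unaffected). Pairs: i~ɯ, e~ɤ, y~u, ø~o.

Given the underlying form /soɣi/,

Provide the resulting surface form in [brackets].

[soɣɯ]

/i/ harmonizes with /o/ ([+back]) → [ɯ]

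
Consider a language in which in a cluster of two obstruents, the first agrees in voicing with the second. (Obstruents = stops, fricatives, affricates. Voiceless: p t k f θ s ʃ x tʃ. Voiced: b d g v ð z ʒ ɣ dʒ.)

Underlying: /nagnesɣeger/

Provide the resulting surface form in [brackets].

/s/ before /ɣ/ (voiced) → [z]

[nagnezɣeger]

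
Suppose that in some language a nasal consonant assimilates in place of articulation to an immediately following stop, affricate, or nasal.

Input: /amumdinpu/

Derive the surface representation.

[amundimpu]

/m/ before /d/ (alveolar) → [n]
/n/ before /p/ (labial) → [m]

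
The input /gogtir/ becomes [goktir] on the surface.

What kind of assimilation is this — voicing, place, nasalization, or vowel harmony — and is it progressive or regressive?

/g/→[k].
Each target copies a feature from the following segment, so the direction is regressive.

voicing assimilation, regressive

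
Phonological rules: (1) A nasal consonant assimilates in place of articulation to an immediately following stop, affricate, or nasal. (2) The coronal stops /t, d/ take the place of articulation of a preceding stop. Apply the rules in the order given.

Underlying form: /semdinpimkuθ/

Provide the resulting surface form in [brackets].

Rule 1: /m/ before /d/ (alveolar) → [n]
Rule 1: /n/ before /p/ (labial) → [m]
Rule 1: /m/ before /k/ (velar) → [ŋ]
After rule 1: sendimpiŋkuθ
Rule 2: no segment meets the rule's conditions; no change.

[sendimpiŋkuθ]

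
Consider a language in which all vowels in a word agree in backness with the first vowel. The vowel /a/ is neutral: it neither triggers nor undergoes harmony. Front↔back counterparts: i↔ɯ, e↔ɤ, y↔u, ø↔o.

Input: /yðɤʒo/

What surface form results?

/ɤ/ harmonizes with /y/ ([-back]) → [e]
/o/ harmonizes with /y/ ([-back]) → [ø]

[yðeʒø]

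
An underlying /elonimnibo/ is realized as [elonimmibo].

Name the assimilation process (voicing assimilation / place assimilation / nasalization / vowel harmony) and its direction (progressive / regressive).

/n/→[m].
Each target copies a feature from the preceding segment, so the direction is progressive.

place assimilation, progressive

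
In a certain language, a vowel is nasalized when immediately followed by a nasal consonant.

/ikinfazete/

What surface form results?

/i/ before nasal /n/ → [ĩ]

[ikĩnfazete]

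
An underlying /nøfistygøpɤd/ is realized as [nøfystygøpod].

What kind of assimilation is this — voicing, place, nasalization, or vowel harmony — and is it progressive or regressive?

/i/→[y] /ɤ/→[o].
Vowels agree with the first vowel, so the harmony is progressive.

vowel harmony, progressive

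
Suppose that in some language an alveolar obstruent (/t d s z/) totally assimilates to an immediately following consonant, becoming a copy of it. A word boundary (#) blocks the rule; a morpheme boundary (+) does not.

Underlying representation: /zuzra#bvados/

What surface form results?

/z/ before /r/ → [r] (total assimilation)

[zurra#bvados]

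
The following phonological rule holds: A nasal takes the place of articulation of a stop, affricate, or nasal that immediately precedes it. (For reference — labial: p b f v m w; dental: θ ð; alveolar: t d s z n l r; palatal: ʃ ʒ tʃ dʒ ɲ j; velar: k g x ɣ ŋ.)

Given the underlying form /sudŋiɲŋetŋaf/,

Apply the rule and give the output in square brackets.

[sudniɲɲetnaf]

/ŋ/ after /d/ (alveolar) → [n]
/ŋ/ after /ɲ/ (palatal) → [ɲ]
/ŋ/ after /t/ (alveolar) → [n]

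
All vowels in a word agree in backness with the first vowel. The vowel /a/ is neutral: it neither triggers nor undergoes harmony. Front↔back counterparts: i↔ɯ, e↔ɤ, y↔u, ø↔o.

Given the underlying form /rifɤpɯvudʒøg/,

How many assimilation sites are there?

/ɤ/ harmonizes with /i/ ([-back]) → [e]
/ɯ/ harmonizes with /i/ ([-back]) → [i]
/u/ harmonizes with /i/ ([-back]) → [y]
3 segments change.

3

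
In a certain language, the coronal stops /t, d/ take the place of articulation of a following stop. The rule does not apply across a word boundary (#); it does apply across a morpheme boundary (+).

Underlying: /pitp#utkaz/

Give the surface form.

/t/ before /p/ (labial) → [p]
/t/ before /k/ (velar) → [k]

[pipp#ukkaz]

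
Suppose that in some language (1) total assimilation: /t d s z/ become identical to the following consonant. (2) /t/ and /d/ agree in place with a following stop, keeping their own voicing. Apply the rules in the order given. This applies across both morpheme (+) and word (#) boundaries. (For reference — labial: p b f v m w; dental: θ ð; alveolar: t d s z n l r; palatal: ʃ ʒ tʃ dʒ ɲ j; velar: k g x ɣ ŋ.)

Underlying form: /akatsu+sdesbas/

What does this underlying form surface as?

Rule 1: /t/ before /s/ → [s] (total assimilation)
Rule 1: /s/ before /d/ → [d] (total assimilation)
Rule 1: /s/ before /b/ → [b] (total assimilation)
After rule 1: akassu+ddebbas
Rule 2: no segment meets the rule's conditions; no change.

[akassu+ddebbas]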